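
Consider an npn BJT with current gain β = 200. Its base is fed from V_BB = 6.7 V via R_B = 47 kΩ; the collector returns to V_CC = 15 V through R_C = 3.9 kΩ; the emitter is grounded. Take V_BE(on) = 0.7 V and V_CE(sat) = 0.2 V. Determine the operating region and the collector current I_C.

saturation; I_C ≈ 3.8 mA

Assume active: I_B = (6.7 − 0.7)/47 = 0.128 mA, giving I_C = β·I_B = 25.5 mA.
But then V_CE = 15 − 25.5×3.9 = -84.6 V < V_CE(sat) = 0.2 V — impossible in the active region.
So the transistor is saturated. With V_CE = 0.2 V, I_C = (V_CC − 0.2)/R_C = 14.8/3.9 = 3.79 mA.
Check: β·I_B = 25.5 mA > I_C = 3.79 mA, confirming saturation.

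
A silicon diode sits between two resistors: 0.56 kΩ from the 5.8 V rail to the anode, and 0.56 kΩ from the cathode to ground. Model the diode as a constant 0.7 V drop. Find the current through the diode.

I ≈ 4.6 mA

The two resistors are in series with the diode, so KVL gives 5.8 = I·0.56 + 0.7 + I·0.56.
I = (5.8 − 0.7) / (0.56 + 0.56) kΩ = 5.1 / 1.12 = 4.55 mA.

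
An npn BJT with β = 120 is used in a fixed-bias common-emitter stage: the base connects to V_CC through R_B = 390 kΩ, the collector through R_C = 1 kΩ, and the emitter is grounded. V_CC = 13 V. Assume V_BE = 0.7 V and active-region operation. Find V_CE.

V_CE ≈ 9.2 V

Base loop: V_CC = I_B·R_B + V_BE, so I_B = (13 − 0.7)/390 kΩ = 0.0315 mA.
In the active region I_C = β·I_B = 120 × 0.0315 = 3.78 mA.
Collector loop: V_CE = V_CC − I_C·R_C = 13 − 3.78×1 = 9.22 V.
Since V_CE = 9.22 V > V_CE(sat) ≈ 0.2 V, the transistor is in the active region as assumed.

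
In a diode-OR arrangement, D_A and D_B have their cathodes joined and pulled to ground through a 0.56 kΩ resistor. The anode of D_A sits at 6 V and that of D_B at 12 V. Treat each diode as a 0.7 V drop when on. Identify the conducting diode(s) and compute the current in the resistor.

Only D_B conducts; I_R ≈ 20 mA

Assume both conduct. Then node N would need to be at both 6−0.7 = 5.3 V and 12−0.7 = 11.3 V, which is impossible.
Assume only D_B conducts: V_N = 12 − 0.7 = 11.3 V, so I_R = 11.3/0.56 = 20.2 mA.
Check D_A: its anode-to-cathode voltage is 6 − 11.3 = -5.3 V < 0.7 V, so it is off. The assumption is consistent.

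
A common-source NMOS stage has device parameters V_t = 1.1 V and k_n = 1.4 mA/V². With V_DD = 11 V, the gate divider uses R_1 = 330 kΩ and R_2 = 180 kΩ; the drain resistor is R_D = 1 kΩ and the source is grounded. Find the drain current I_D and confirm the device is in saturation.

I_D ≈ 5.4 mA

V_G = V_DD·R_2/(R_1+R_2) = 11×180/510 = 3.88 V. With the source grounded, V_GS = V_G = 3.88 V.
Assume saturation: I_D = (k_n/2)(V_GS − V_t)² = (1.4/2)×(3.88 − 1.1)² = 0.7×2.78² = 5.42 mA.
V_DS = V_DD − I_D·R_D = 11 − 5.42×1 = 5.58 V.
Saturation requires V_DS ≥ V_GS − V_t = 2.78 V; 5.58 ≥ 2.78 ✓.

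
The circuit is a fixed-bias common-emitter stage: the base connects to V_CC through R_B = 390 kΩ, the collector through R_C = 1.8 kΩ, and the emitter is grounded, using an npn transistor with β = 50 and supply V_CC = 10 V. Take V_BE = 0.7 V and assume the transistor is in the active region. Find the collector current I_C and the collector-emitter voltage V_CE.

I_C ≈ 1.2 mA, V_CE ≈ 7.9 V

Base loop: V_CC = I_B·R_B + V_BE, so I_B = (10 − 0.7)/390 kΩ = 0.0238 mA.
In the active region I_C = β·I_B = 50 × 0.0238 = 1.19 mA.
Collector loop: V_CE = V_CC − I_C·R_C = 10 − 1.19×1.8 = 7.85 V.
Since V_CE = 7.85 V > V_CE(sat) ≈ 0.2 V, the transistor is in the active region as assumed.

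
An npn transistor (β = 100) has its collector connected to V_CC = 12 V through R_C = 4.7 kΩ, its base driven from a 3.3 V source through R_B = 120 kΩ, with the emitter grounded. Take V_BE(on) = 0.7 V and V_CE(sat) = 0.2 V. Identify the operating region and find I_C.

active; I_C ≈ 2.2 mA

Assume active. Base-emitter loop: I_B = (V_BB − V_BE)/R_B = (3.3 − 0.7)/120 = 0.0217 mA.
I_C = β·I_B = 100×0.0217 = 2.17 mA.
V_CE = V_CC − I_C·R_C = 12 − 2.17×4.7 = 1.82 V > V_CE(sat), so the active-region assumption holds.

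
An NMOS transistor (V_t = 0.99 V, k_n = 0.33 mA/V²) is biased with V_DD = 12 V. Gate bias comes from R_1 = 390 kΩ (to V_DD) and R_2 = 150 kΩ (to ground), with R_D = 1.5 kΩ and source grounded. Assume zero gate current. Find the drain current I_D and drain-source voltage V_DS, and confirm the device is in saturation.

I_D ≈ 0.91 mA, V_DS ≈ 11 V

V_G = V_DD·R_2/(R_1+R_2) = 12×150/540 = 3.33 V. With the source grounded, V_GS = V_G = 3.33 V.
Assume saturation: I_D = (k_n/2)(V_GS − V_t)² = (0.33/2)×(3.33 − 0.99)² = 0.165×2.34² = 0.906 mA.
V_DS = V_DD − I_D·R_D = 12 − 0.906×1.5 = 10.6 V.
Saturation requires V_DS ≥ V_GS − V_t = 2.34 V; 10.6 ≥ 2.34 ✓.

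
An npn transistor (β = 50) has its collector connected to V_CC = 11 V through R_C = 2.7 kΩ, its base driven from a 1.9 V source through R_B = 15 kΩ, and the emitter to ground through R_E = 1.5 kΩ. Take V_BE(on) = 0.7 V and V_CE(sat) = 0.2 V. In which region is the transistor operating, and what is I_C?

Assume active. Base-emitter loop: I_B = (V_BB − V_BE)/(R_B + (β+1)R_E) = (1.9 − 0.7)/(15 + 51×1.5) = 0.0131 mA.
I_C = β·I_B = 50×0.0131 = 0.656 mA.
V_CE = V_CC − I_C·R_C − I_E·R_E = 11 − 0.656×2.7 − 0.669×1.5 = 8.23 V > V_CE(sat), so the active-region assumption holds.

active; I_C ≈ 0.66 mA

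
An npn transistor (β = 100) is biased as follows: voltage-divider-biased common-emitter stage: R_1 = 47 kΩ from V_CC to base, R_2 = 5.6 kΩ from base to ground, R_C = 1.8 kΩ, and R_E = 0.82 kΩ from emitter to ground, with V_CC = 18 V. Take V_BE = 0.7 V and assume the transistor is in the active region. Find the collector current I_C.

Thevenize the base divider: V_Th = V_CC·R_2/(R_1+R_2) = 18×5.6/52.6 = 1.92 V, R_Th = R_1‖R_2 = 5 kΩ.
Base-emitter loop: V_Th = I_B·R_Th + V_BE + (β+1)I_B·R_E, so I_B = (1.92 − 0.7) / (5 + 101×0.82) = 0.0138 mA.
I_C = β·I_B = 100×0.0138 = 1.38 mA, and I_E = (β+1)I_B = 1.4 mA.
V_CE = V_CC − I_C·R_C − I_E·R_E = 18 − 1.38×1.8 − 1.4×0.82 = 14.4 V.
V_CE = 14.4 V > 0.2 V confirms active-region operation.

I_C ≈ 1.4 mA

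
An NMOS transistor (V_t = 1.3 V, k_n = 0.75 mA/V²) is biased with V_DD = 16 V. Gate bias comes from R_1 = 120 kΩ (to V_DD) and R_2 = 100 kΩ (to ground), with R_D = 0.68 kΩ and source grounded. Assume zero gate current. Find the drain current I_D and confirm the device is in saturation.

V_G = V_DD·R_2/(R_1+R_2) = 16×100/220 = 7.27 V. With the source grounded, V_GS = V_G = 7.27 V.
Assume saturation: I_D = (k_n/2)(V_GS − V_t)² = (0.75/2)×(7.27 − 1.3)² = 0.375×5.97² = 13.4 mA.
V_DS = V_DD − I_D·R_D = 16 − 13.4×0.68 = 6.9 V.
Saturation requires V_DS ≥ V_GS − V_t = 5.97 V; 6.9 ≥ 5.97 ✓.

I_D ≈ 13 mA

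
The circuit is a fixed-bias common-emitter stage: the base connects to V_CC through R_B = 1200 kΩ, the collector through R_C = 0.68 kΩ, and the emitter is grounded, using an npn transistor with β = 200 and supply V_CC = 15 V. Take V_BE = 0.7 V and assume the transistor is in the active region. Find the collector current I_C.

Base loop: V_CC = I_B·R_B + V_BE, so I_B = (15 − 0.7)/1200 kΩ = 0.0119 mA.
In the active region I_C = β·I_B = 200 × 0.0119 = 2.38 mA.
Collector loop: V_CE = V_CC − I_C·R_C = 15 − 2.38×0.68 = 13.4 V.
Since V_CE = 13.4 V > V_CE(sat) ≈ 0.2 V, the transistor is in the active region as assumed.

I_C ≈ 2.4 mA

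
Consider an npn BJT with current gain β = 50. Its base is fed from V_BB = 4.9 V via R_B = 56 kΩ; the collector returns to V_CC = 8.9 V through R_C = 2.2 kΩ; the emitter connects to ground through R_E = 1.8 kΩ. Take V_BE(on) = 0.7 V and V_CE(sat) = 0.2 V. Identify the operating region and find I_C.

active; I_C ≈ 1.4 mA

Assume active. Base-emitter loop: I_B = (V_BB − V_BE)/(R_B + (β+1)R_E) = (4.9 − 0.7)/(56 + 51×1.8) = 0.0284 mA.
I_C = β·I_B = 50×0.0284 = 1.42 mA.
V_CE = V_CC − I_C·R_C − I_E·R_E = 8.9 − 1.42×2.2 − 1.45×1.8 = 3.17 V > V_CE(sat), so the active-region assumption holds.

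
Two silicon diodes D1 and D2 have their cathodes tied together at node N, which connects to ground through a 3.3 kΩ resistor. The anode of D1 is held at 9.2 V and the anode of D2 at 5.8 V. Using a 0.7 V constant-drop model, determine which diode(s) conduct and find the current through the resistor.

Only D1 conducts; I_R ≈ 2.6 mA

Assume both conduct. Then node N would need to be at both 9.2−0.7 = 8.5 V and 5.8−0.7 = 5.1 V, which is impossible.
Assume only D1 conducts: V_N = 9.2 − 0.7 = 8.5 V, so I_R = 8.5/3.3 = 2.58 mA.
Check D2: its anode-to-cathode voltage is 5.8 − 8.5 = -2.7 V < 0.7 V, so it is off. The assumption is consistent.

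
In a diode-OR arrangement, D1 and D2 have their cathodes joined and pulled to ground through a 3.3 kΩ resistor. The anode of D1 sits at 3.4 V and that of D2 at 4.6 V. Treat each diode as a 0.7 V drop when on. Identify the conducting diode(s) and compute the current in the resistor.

Only D2 conducts; I_R ≈ 1.2 mA

Assume both conduct. Then node N would need to be at both 3.4−0.7 = 2.7 V and 4.6−0.7 = 3.9 V, which is impossible.
Assume only D2 conducts: V_N = 4.6 − 0.7 = 3.9 V, so I_R = 3.9/3.3 = 1.18 mA.
Check D1: its anode-to-cathode voltage is 3.4 − 3.9 = -0.5 V < 0.7 V, so it is off. The assumption is consistent.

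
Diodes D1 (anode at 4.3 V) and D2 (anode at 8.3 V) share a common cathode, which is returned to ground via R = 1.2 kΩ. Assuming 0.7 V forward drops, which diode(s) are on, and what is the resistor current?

Assume both conduct. Then node N would need to be at both 4.3−0.7 = 3.6 V and 8.3−0.7 = 7.6 V, which is impossible.
Assume only D2 conducts: V_N = 8.3 − 0.7 = 7.6 V, so I_R = 7.6/1.2 = 6.33 mA.
Check D1: its anode-to-cathode voltage is 4.3 − 7.6 = -3.3 V < 0.7 V, so it is off. The assumption is consistent.

Only D2 conducts; I_R ≈ 6.3 mA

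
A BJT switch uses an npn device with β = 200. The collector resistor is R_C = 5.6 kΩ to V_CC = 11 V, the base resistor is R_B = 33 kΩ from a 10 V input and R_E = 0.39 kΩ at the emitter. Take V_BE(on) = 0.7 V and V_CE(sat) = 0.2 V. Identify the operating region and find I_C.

saturation; I_C ≈ 1.8 mA

Assume active: I_B = (10 − 0.7)/(33 + 201×0.39) = 0.0835 mA, I_C = β·I_B = 16.7 mA.
Then V_CE = 11 − 16.7×5.6 − 16.8×0.39 = -89.1 V < 0.2 V — the active assumption fails.
Re-solve with V_CE = 0.2 V. KCL at the emitter: V_E/R_E = (V_BB−0.7−V_E)/R_B + (V_CC−0.2−V_E)/R_C, giving V_E = 0.797 V.
I_C = (V_CC − 0.2 − V_E)/R_C = (10.8 − 0.797)/5.6 = 1.79 mA.
Check: I_B = (9.3 − 0.797)/33 = 0.258 mA, and β·I_B = 51.5 mA > I_C, confirming saturation.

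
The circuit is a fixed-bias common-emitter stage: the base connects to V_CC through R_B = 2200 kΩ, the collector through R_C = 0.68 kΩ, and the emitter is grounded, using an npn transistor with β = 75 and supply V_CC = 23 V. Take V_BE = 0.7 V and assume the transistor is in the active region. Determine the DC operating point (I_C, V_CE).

I_C ≈ 0.76 mA, V_CE ≈ 22 V

Base loop: V_CC = I_B·R_B + V_BE, so I_B = (23 − 0.7)/2200 kΩ = 0.0101 mA.
In the active region I_C = β·I_B = 75 × 0.0101 = 0.76 mA.
Collector loop: V_CE = V_CC − I_C·R_C = 23 − 0.76×0.68 = 22.5 V.
Since V_CE = 22.5 V > V_CE(sat) ≈ 0.2 V, the transistor is in the active region as assumed.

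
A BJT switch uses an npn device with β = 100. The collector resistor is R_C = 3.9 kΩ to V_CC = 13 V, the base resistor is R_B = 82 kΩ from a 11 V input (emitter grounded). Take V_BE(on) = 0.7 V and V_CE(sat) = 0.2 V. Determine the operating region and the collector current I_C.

saturation; I_C ≈ 3.3 mA

Assume active: I_B = (11 − 0.7)/82 = 0.126 mA, giving I_C = β·I_B = 12.6 mA.
But then V_CE = 13 − 12.6×3.9 = -36 V < V_CE(sat) = 0.2 V — impossible in the active region.
So the transistor is saturated. With V_CE = 0.2 V, I_C = (V_CC − 0.2)/R_C = 12.8/3.9 = 3.28 mA.
Check: β·I_B = 12.6 mA > I_C = 3.28 mA, confirming saturation.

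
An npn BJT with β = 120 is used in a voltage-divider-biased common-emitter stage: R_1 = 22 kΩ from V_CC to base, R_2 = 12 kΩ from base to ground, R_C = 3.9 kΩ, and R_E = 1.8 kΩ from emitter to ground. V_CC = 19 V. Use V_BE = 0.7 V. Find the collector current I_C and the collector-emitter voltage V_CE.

I_C ≈ 3.2 mA, V_CE ≈ 0.74 V

Thevenize the base divider: V_Th = V_CC·R_2/(R_1+R_2) = 19×12/34 = 6.71 V, R_Th = R_1‖R_2 = 7.76 kΩ.
Base-emitter loop: V_Th = I_B·R_Th + V_BE + (β+1)I_B·R_E, so I_B = (6.71 − 0.7) / (7.76 + 121×1.8) = 0.0266 mA.
I_C = β·I_B = 120×0.0266 = 3.2 mA, and I_E = (β+1)I_B = 3.22 mA.
V_CE = V_CC − I_C·R_C − I_E·R_E = 19 − 3.2×3.9 − 3.22×1.8 = 0.74 V.
V_CE = 0.74 V > 0.2 V confirms active-region operation.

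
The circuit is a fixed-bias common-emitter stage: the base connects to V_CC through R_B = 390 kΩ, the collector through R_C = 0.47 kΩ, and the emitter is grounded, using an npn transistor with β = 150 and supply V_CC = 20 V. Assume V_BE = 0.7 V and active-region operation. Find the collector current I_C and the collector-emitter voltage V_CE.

I_C ≈ 7.4 mA, V_CE ≈ 17 V

Base loop: V_CC = I_B·R_B + V_BE, so I_B = (20 − 0.7)/390 kΩ = 0.0495 mA.
In the active region I_C = β·I_B = 150 × 0.0495 = 7.42 mA.
Collector loop: V_CE = V_CC − I_C·R_C = 20 − 7.42×0.47 = 16.5 V.
Since V_CE = 16.5 V > V_CE(sat) ≈ 0.2 V, the transistor is in the active region as assumed.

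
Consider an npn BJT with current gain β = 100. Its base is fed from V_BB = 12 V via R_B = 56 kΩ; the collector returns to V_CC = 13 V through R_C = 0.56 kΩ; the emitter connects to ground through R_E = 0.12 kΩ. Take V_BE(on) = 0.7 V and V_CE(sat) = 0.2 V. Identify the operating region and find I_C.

active; I_C ≈ 17 mA

Assume active. Base-emitter loop: I_B = (V_BB − V_BE)/(R_B + (β+1)R_E) = (12 − 0.7)/(56 + 101×0.12) = 0.166 mA.
I_C = β·I_B = 100×0.166 = 16.6 mA.
V_CE = V_CC − I_C·R_C − I_E·R_E = 13 − 16.6×0.56 − 16.8×0.12 = 1.7 V > V_CE(sat), so the active-region assumption holds.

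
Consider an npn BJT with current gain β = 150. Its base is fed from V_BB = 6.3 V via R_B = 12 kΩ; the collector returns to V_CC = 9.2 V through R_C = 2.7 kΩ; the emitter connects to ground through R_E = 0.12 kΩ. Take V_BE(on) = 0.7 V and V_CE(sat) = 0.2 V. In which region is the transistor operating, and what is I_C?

Assume active: I_B = (6.3 − 0.7)/(12 + 151×0.12) = 0.186 mA, I_C = β·I_B = 27.9 mA.
Then V_CE = 9.2 − 27.9×2.7 − 28.1×0.12 = -69.5 V < 0.2 V — the active assumption fails.
Re-solve with V_CE = 0.2 V. KCL at the emitter: V_E/R_E = (V_BB−0.7−V_E)/R_B + (V_CC−0.2−V_E)/R_C, giving V_E = 0.432 V.
I_C = (V_CC − 0.2 − V_E)/R_C = (9 − 0.432)/2.7 = 3.17 mA.
Check: I_B = (5.6 − 0.432)/12 = 0.431 mA, and β·I_B = 64.6 mA > I_C, confirming saturation.

saturation; I_C ≈ 3.2 mA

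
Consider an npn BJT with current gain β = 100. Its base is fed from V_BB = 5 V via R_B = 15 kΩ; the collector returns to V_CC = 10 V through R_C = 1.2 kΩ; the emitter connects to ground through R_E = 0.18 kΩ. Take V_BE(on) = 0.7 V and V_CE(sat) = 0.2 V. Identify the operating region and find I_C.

saturation; I_C ≈ 7.1 mA

Assume active: I_B = (5 − 0.7)/(15 + 101×0.18) = 0.13 mA, I_C = β·I_B = 13 mA.
Then V_CE = 10 − 13×1.2 − 13.1×0.18 = -7.91 V < 0.2 V — the active assumption fails.
Re-solve with V_CE = 0.2 V. KCL at the emitter: V_E/R_E = (V_BB−0.7−V_E)/R_B + (V_CC−0.2−V_E)/R_C, giving V_E = 1.31 V.
I_C = (V_CC − 0.2 − V_E)/R_C = (9.8 − 1.31)/1.2 = 7.08 mA.
Check: I_B = (4.3 − 1.31)/15 = 0.199 mA, and β·I_B = 19.9 mA > I_C, confirming saturation.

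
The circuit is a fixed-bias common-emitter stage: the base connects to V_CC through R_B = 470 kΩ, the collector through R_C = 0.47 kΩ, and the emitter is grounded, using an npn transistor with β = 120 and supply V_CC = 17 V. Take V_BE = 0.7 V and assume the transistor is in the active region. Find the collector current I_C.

Base loop: V_CC = I_B·R_B + V_BE, so I_B = (17 − 0.7)/470 kΩ = 0.0347 mA.
In the active region I_C = β·I_B = 120 × 0.0347 = 4.16 mA.
Collector loop: V_CE = V_CC − I_C·R_C = 17 − 4.16×0.47 = 15 V.
Since V_CE = 15 V > V_CE(sat) ≈ 0.2 V, the transistor is in the active region as assumed.

I_C ≈ 4.2 mA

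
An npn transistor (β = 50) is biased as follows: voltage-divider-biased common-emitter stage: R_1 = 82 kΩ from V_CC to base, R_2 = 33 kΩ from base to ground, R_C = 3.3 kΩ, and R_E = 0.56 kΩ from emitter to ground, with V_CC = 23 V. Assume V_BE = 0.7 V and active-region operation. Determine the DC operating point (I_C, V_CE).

I_C ≈ 5.7 mA, V_CE ≈ 1.1 V

Thevenize the base divider: V_Th = V_CC·R_2/(R_1+R_2) = 23×33/115 = 6.6 V, R_Th = R_1‖R_2 = 23.5 kΩ.
Base-emitter loop: V_Th = I_B·R_Th + V_BE + (β+1)I_B·R_E, so I_B = (6.6 − 0.7) / (23.5 + 51×0.56) = 0.113 mA.
I_C = β·I_B = 50×0.113 = 5.66 mA, and I_E = (β+1)I_B = 5.78 mA.
V_CE = V_CC − I_C·R_C − I_E·R_E = 23 − 5.66×3.3 − 5.78×0.56 = 1.08 V.
V_CE = 1.08 V > 0.2 V confirms active-region operation.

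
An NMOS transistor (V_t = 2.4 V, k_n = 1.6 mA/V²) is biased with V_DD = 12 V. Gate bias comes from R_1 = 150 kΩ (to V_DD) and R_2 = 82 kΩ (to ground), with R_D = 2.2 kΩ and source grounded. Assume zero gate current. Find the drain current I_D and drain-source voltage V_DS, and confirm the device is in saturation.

V_G = V_DD·R_2/(R_1+R_2) = 12×82/232 = 4.24 V. With the source grounded, V_GS = V_G = 4.24 V.
Assume saturation: I_D = (k_n/2)(V_GS − V_t)² = (1.6/2)×(4.24 − 2.4)² = 0.8×1.84² = 2.71 mA.
V_DS = V_DD − I_D·R_D = 12 − 2.71×2.2 = 6.03 V.
Saturation requires V_DS ≥ V_GS − V_t = 1.84 V; 6.03 ≥ 1.84 ✓.

I_D ≈ 2.7 mA, V_DS ≈ 6 V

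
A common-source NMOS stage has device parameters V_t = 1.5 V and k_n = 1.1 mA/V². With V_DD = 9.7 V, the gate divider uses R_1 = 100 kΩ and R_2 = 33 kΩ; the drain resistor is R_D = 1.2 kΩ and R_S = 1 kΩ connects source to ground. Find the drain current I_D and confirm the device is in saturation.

V_G = V_DD·R_2/(R_1+R_2) = 9.7×33/133 = 2.41 V.
Assume saturation: I_D = (k_n/2)(V_GS − V_t)² with V_GS = V_G − I_D·R_S = 2.41 − 1·I_D.
Substituting gives 0.55·I_D² − 2·I_D + 0.452 = 0, with roots I_D = 0.243 or 3.39 mA.
The root I_D = 3.39 mA gives V_GS = -0.982 V ≤ V_t, so take I_D = 0.243 mA.
Then V_GS = 2.16 V and V_DS = V_DD − I_D(R_D+R_S) = 9.7 − 0.243×2.2 = 9.17 V.
Saturation requires V_DS ≥ V_GS − V_t = 0.664 V; 9.17 ≥ 0.664 ✓.

I_D ≈ 0.24 mA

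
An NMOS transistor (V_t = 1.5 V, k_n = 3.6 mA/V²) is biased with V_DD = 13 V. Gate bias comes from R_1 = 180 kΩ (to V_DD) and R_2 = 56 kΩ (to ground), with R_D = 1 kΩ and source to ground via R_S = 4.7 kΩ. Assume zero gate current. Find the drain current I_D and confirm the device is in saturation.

V_G = V_DD·R_2/(R_1+R_2) = 13×56/236 = 3.08 V.
Assume saturation: I_D = (k_n/2)(V_GS − V_t)² with V_GS = V_G − I_D·R_S = 3.08 − 4.7·I_D.
Substituting gives 39.8·I_D² − 27.8·I_D + 4.52 = 0, with roots I_D = 0.257 or 0.443 mA.
The root I_D = 0.443 mA gives V_GS = 1 V ≤ V_t, so take I_D = 0.257 mA.
Then V_GS = 1.88 V and V_DS = V_DD − I_D(R_D+R_S) = 13 − 0.257×5.7 = 11.5 V.
Saturation requires V_DS ≥ V_GS − V_t = 0.378 V; 11.5 ≥ 0.378 ✓.

I_D ≈ 0.26 mA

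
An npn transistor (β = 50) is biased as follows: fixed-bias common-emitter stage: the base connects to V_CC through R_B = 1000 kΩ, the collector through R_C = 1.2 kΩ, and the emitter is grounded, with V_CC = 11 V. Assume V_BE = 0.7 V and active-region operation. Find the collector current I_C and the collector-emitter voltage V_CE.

Base loop: V_CC = I_B·R_B + V_BE, so I_B = (11 − 0.7)/1000 kΩ = 0.0103 mA.
In the active region I_C = β·I_B = 50 × 0.0103 = 0.515 mA.
Collector loop: V_CE = V_CC − I_C·R_C = 11 − 0.515×1.2 = 10.4 V.
Since V_CE = 10.4 V > V_CE(sat) ≈ 0.2 V, the transistor is in the active region as assumed.

I_C ≈ 0.52 mA, V_CE ≈ 10 V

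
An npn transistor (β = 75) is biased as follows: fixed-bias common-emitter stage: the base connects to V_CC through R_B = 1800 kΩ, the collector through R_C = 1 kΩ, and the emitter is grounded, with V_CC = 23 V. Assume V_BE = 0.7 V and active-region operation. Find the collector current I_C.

I_C ≈ 0.93 mA

Base loop: V_CC = I_B·R_B + V_BE, so I_B = (23 − 0.7)/1800 kΩ = 0.0124 mA.
In the active region I_C = β·I_B = 75 × 0.0124 = 0.929 mA.
Collector loop: V_CE = V_CC − I_C·R_C = 23 − 0.929×1 = 22.1 V.
Since V_CE = 22.1 V > V_CE(sat) ≈ 0.2 V, the transistor is in the active region as assumed.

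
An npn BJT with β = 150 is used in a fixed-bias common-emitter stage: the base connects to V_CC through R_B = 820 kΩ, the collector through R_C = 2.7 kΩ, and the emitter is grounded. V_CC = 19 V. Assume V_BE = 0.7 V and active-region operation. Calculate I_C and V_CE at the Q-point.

I_C ≈ 3.3 mA, V_CE ≈ 10 V

Base loop: V_CC = I_B·R_B + V_BE, so I_B = (19 − 0.7)/820 kΩ = 0.0223 mA.
In the active region I_C = β·I_B = 150 × 0.0223 = 3.35 mA.
Collector loop: V_CE = V_CC − I_C·R_C = 19 − 3.35×2.7 = 9.96 V.
Since V_CE = 9.96 V > V_CE(sat) ≈ 0.2 V, the transistor is in the active region as assumed.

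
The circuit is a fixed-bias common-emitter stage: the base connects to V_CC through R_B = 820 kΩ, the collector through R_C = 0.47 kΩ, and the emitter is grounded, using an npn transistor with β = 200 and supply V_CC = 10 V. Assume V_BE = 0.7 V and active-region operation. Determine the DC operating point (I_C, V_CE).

Base loop: V_CC = I_B·R_B + V_BE, so I_B = (10 − 0.7)/820 kΩ = 0.0113 mA.
In the active region I_C = β·I_B = 200 × 0.0113 = 2.27 mA.
Collector loop: V_CE = V_CC − I_C·R_C = 10 − 2.27×0.47 = 8.93 V.
Since V_CE = 8.93 V > V_CE(sat) ≈ 0.2 V, the transistor is in the active region as assumed.

I_C ≈ 2.3 mA, V_CE ≈ 8.9 V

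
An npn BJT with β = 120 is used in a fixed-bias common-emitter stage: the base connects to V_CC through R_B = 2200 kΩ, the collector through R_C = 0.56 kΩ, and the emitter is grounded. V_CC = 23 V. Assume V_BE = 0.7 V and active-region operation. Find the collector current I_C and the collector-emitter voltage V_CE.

Base loop: V_CC = I_B·R_B + V_BE, so I_B = (23 − 0.7)/2200 kΩ = 0.0101 mA.
In the active region I_C = β·I_B = 120 × 0.0101 = 1.22 mA.
Collector loop: V_CE = V_CC − I_C·R_C = 23 − 1.22×0.56 = 22.3 V.
Since V_CE = 22.3 V > V_CE(sat) ≈ 0.2 V, the transistor is in the active region as assumed.

I_C ≈ 1.2 mA, V_CE ≈ 22 V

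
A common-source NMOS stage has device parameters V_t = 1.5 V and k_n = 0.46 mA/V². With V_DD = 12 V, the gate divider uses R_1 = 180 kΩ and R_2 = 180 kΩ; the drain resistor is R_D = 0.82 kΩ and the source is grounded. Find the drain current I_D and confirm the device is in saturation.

I_D ≈ 4.7 mA

V_G = V_DD·R_2/(R_1+R_2) = 12×180/360 = 6 V. With the source grounded, V_GS = V_G = 6 V.
Assume saturation: I_D = (k_n/2)(V_GS − V_t)² = (0.46/2)×(6 − 1.5)² = 0.23×4.5² = 4.66 mA.
V_DS = V_DD − I_D·R_D = 12 − 4.66×0.82 = 8.18 V.
Saturation requires V_DS ≥ V_GS − V_t = 4.5 V; 8.18 ≥ 4.5 ✓.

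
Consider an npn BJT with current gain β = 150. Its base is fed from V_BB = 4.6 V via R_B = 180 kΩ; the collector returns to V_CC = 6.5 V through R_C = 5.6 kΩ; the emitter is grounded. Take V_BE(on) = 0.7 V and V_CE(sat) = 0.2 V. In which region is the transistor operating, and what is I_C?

Assume active: I_B = (4.6 − 0.7)/180 = 0.0217 mA, giving I_C = β·I_B = 3.25 mA.
But then V_CE = 6.5 − 3.25×5.6 = -11.7 V < V_CE(sat) = 0.2 V — impossible in the active region.
So the transistor is saturated. With V_CE = 0.2 V, I_C = (V_CC − 0.2)/R_C = 6.3/5.6 = 1.12 mA.
Check: β·I_B = 3.25 mA > I_C = 1.12 mA, confirming saturation.

saturation; I_C ≈ 1.1 mA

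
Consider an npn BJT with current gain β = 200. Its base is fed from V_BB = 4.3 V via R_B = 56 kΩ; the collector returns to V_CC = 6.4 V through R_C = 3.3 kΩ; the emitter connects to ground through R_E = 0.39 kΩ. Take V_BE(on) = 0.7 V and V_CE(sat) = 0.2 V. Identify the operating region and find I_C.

saturation; I_C ≈ 1.7 mA

Assume active: I_B = (4.3 − 0.7)/(56 + 201×0.39) = 0.0268 mA, I_C = β·I_B = 5.36 mA.
Then V_CE = 6.4 − 5.36×3.3 − 5.38×0.39 = -13.4 V < 0.2 V — the active assumption fails.
Re-solve with V_CE = 0.2 V. KCL at the emitter: V_E/R_E = (V_BB−0.7−V_E)/R_B + (V_CC−0.2−V_E)/R_C, giving V_E = 0.674 V.
I_C = (V_CC − 0.2 − V_E)/R_C = (6.2 − 0.674)/3.3 = 1.67 mA.
Check: I_B = (3.6 − 0.674)/56 = 0.0523 mA, and β·I_B = 10.5 mA > I_C, confirming saturation.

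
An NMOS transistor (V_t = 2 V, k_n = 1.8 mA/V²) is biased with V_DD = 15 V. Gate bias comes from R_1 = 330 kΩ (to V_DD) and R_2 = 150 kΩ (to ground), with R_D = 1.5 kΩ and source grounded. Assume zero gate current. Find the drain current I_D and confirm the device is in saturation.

V_G = V_DD·R_2/(R_1+R_2) = 15×150/480 = 4.69 V. With the source grounded, V_GS = V_G = 4.69 V.
Assume saturation: I_D = (k_n/2)(V_GS − V_t)² = (1.8/2)×(4.69 − 2)² = 0.9×2.69² = 6.5 mA.
V_DS = V_DD − I_D·R_D = 15 − 6.5×1.5 = 5.25 V.
Saturation requires V_DS ≥ V_GS − V_t = 2.69 V; 5.25 ≥ 2.69 ✓.

I_D ≈ 6.5 mA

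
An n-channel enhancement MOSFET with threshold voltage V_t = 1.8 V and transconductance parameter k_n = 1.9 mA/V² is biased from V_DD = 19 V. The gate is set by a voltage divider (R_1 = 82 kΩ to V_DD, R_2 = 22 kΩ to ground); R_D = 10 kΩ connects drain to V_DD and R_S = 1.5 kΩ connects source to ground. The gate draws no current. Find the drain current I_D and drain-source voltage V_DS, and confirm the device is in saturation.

I_D ≈ 0.85 mA, V_DS ≈ 9.2 V

V_G = V_DD·R_2/(R_1+R_2) = 19×22/104 = 4.02 V.
Assume saturation: I_D = (k_n/2)(V_GS − V_t)² with V_GS = V_G − I_D·R_S = 4.02 − 1.5·I_D.
Substituting gives 2.14·I_D² − 7.32·I_D + 4.68 = 0, with roots I_D = 0.849 or 2.58 mA.
The root I_D = 2.58 mA gives V_GS = 0.153 V ≤ V_t, so take I_D = 0.849 mA.
Then V_GS = 2.75 V and V_DS = V_DD − I_D(R_D+R_S) = 19 − 0.849×11.5 = 9.23 V.
Saturation requires V_DS ≥ V_GS − V_t = 0.945 V; 9.23 ≥ 0.945 ✓.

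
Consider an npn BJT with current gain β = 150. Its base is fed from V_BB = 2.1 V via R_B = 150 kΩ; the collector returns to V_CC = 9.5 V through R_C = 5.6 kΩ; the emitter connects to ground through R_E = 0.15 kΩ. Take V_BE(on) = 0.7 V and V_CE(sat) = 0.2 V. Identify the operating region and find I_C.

Assume active. Base-emitter loop: I_B = (V_BB − V_BE)/(R_B + (β+1)R_E) = (2.1 − 0.7)/(150 + 151×0.15) = 0.00811 mA.
I_C = β·I_B = 150×0.00811 = 1.22 mA.
V_CE = V_CC − I_C·R_C − I_E·R_E = 9.5 − 1.22×5.6 − 1.22×0.15 = 2.5 V > V_CE(sat), so the active-region assumption holds.

active; I_C ≈ 1.2 mA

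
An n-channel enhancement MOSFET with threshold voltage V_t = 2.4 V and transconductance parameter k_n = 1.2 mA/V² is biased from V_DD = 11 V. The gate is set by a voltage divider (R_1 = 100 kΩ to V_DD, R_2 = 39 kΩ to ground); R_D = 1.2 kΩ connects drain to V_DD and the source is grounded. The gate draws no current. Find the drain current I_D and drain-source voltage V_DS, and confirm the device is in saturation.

V_G = V_DD·R_2/(R_1+R_2) = 11×39/139 = 3.09 V. With the source grounded, V_GS = V_G = 3.09 V.
Assume saturation: I_D = (k_n/2)(V_GS − V_t)² = (1.2/2)×(3.09 − 2.4)² = 0.6×0.686² = 0.283 mA.
V_DS = V_DD − I_D·R_D = 11 − 0.283×1.2 = 10.7 V.
Saturation requires V_DS ≥ V_GS − V_t = 0.686 V; 10.7 ≥ 0.686 ✓.

I_D ≈ 0.28 mA, V_DS ≈ 11 V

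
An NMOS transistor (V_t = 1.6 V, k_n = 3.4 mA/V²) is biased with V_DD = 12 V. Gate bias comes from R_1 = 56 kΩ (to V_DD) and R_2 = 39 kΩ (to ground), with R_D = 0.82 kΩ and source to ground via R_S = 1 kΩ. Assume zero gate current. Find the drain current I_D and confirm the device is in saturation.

V_G = V_DD·R_2/(R_1+R_2) = 12×39/95 = 4.93 V.
Assume saturation: I_D = (k_n/2)(V_GS − V_t)² with V_GS = V_G − I_D·R_S = 4.93 − 1·I_D.
Substituting gives 1.7·I_D² − 12.3·I_D + 18.8 = 0, with roots I_D = 2.19 or 5.05 mA.
The root I_D = 5.05 mA gives V_GS = -0.124 V ≤ V_t, so take I_D = 2.19 mA.
Then V_GS = 2.74 V and V_DS = V_DD − I_D(R_D+R_S) = 12 − 2.19×1.82 = 8.01 V.
Saturation requires V_DS ≥ V_GS − V_t = 1.14 V; 8.01 ≥ 1.14 ✓.

I_D ≈ 2.2 mA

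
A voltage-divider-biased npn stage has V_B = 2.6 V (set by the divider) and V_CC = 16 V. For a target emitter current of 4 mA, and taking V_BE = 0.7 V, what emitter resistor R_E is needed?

V_E = V_B − V_BE = 2.6 − 0.7 = 1.9 V.
R_E = V_E / I_E = 1.9 / 4 = 0.475 kΩ.

R_E ≈ 0.48 kΩ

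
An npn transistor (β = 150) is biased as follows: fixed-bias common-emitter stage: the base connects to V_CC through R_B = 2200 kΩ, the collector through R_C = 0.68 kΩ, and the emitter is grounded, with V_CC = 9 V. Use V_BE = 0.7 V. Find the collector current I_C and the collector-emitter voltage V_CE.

Base loop: V_CC = I_B·R_B + V_BE, so I_B = (9 − 0.7)/2200 kΩ = 0.00377 mA.
In the active region I_C = β·I_B = 150 × 0.00377 = 0.566 mA.
Collector loop: V_CE = V_CC − I_C·R_C = 9 − 0.566×0.68 = 8.62 V.
Since V_CE = 8.62 V > V_CE(sat) ≈ 0.2 V, the transistor is in the active region as assumed.

I_C ≈ 0.57 mA, V_CE ≈ 8.6 V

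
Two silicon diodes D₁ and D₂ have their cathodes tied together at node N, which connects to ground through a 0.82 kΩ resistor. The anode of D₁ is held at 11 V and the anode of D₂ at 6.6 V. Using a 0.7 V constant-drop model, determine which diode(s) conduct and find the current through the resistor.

Assume both conduct. Then node N would need to be at both 11−0.7 = 10.3 V and 6.6−0.7 = 5.9 V, which is impossible.
Assume only D₁ conducts: V_N = 11 − 0.7 = 10.3 V, so I_R = 10.3/0.82 = 12.6 mA.
Check D₂: its anode-to-cathode voltage is 6.6 − 10.3 = -3.7 V < 0.7 V, so it is off. The assumption is consistent.

Only D₁ conducts; I_R ≈ 13 mA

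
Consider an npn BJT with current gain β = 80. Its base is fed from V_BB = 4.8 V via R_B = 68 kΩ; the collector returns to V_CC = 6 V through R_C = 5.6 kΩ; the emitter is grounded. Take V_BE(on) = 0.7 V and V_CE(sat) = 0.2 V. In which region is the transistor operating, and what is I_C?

Assume active: I_B = (4.8 − 0.7)/68 = 0.0603 mA, giving I_C = β·I_B = 4.82 mA.
But then V_CE = 6 − 4.82×5.6 = -21 V < V_CE(sat) = 0.2 V — impossible in the active region.
So the transistor is saturated. With V_CE = 0.2 V, I_C = (V_CC − 0.2)/R_C = 5.8/5.6 = 1.04 mA.
Check: β·I_B = 4.82 mA > I_C = 1.04 mA, confirming saturation.

saturation; I_C ≈ 1 mA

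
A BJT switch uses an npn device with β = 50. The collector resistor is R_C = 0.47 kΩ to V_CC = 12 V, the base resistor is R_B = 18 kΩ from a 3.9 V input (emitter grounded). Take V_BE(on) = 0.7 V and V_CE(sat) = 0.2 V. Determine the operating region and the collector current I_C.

Assume active. Base-emitter loop: I_B = (V_BB − V_BE)/R_B = (3.9 − 0.7)/18 = 0.178 mA.
I_C = β·I_B = 50×0.178 = 8.89 mA.
V_CE = V_CC − I_C·R_C = 12 − 8.89×0.47 = 7.82 V > V_CE(sat), so the active-region assumption holds.

active; I_C ≈ 8.9 mA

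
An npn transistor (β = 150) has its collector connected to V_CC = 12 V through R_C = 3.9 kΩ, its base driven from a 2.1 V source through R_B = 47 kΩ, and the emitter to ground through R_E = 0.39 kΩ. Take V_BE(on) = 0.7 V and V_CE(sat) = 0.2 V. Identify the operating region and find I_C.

Assume active. Base-emitter loop: I_B = (V_BB − V_BE)/(R_B + (β+1)R_E) = (2.1 − 0.7)/(47 + 151×0.39) = 0.0132 mA.
I_C = β·I_B = 150×0.0132 = 1.98 mA.
V_CE = V_CC − I_C·R_C − I_E·R_E = 12 − 1.98×3.9 − 2×0.39 = 3.49 V > V_CE(sat), so the active-region assumption holds.

active; I_C ≈ 2 mA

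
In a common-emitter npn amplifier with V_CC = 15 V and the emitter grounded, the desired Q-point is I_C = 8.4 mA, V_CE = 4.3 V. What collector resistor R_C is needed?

R_C ≈ 1.3 kΩ

Collector loop: V_CC = I_C·R_C + V_CE.
R_C = (V_CC − V_CE)/I_C = (15 − 4.3)/8.4 = 1.27 kΩ.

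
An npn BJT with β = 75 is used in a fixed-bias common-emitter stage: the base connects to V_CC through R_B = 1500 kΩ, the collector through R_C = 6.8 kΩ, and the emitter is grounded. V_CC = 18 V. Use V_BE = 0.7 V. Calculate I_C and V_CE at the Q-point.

Base loop: V_CC = I_B·R_B + V_BE, so I_B = (18 − 0.7)/1500 kΩ = 0.0115 mA.
In the active region I_C = β·I_B = 75 × 0.0115 = 0.865 mA.
Collector loop: V_CE = V_CC − I_C·R_C = 18 − 0.865×6.8 = 12.1 V.
Since V_CE = 12.1 V > V_CE(sat) ≈ 0.2 V, the transistor is in the active region as assumed.

I_C ≈ 0.87 mA, V_CE ≈ 12 V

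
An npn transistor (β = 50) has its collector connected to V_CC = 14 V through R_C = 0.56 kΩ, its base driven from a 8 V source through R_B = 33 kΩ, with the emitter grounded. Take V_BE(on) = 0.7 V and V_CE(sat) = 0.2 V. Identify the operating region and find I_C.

Assume active. Base-emitter loop: I_B = (V_BB − V_BE)/R_B = (8 − 0.7)/33 = 0.221 mA.
I_C = β·I_B = 50×0.221 = 11.1 mA.
V_CE = V_CC − I_C·R_C = 14 − 11.1×0.56 = 7.81 V > V_CE(sat), so the active-region assumption holds.

active; I_C ≈ 11 mA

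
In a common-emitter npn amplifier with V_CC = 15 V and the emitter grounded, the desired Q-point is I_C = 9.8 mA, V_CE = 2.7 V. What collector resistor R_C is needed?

R_C ≈ 1.3 kΩ

Collector loop: V_CC = I_C·R_C + V_CE.
R_C = (V_CC − V_CE)/I_C = (15 − 2.7)/9.8 = 1.26 kΩ.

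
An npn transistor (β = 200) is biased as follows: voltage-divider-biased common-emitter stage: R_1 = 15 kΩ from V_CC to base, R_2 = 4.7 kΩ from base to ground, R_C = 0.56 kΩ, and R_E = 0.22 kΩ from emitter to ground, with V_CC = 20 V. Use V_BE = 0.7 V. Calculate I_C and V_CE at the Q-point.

I_C ≈ 17 mA, V_CE ≈ 6.7 V

Thevenize the base divider: V_Th = V_CC·R_2/(R_1+R_2) = 20×4.7/19.7 = 4.77 V, R_Th = R_1‖R_2 = 3.58 kΩ.
Base-emitter loop: V_Th = I_B·R_Th + V_BE + (β+1)I_B·R_E, so I_B = (4.77 − 0.7) / (3.58 + 201×0.22) = 0.0852 mA.
I_C = β·I_B = 200×0.0852 = 17 mA, and I_E = (β+1)I_B = 17.1 mA.
V_CE = V_CC − I_C·R_C − I_E·R_E = 20 − 17×0.56 − 17.1×0.22 = 6.69 V.
V_CE = 6.69 V > 0.2 V confirms active-region operation.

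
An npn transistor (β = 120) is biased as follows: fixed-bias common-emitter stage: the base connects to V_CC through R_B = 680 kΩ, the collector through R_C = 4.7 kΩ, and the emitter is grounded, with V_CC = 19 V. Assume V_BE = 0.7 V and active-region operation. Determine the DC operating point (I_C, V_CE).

Base loop: V_CC = I_B·R_B + V_BE, so I_B = (19 − 0.7)/680 kΩ = 0.0269 mA.
In the active region I_C = β·I_B = 120 × 0.0269 = 3.23 mA.
Collector loop: V_CE = V_CC − I_C·R_C = 19 − 3.23×4.7 = 3.82 V.
Since V_CE = 3.82 V > V_CE(sat) ≈ 0.2 V, the transistor is in the active region as assumed.

I_C ≈ 3.2 mA, V_CE ≈ 3.8 V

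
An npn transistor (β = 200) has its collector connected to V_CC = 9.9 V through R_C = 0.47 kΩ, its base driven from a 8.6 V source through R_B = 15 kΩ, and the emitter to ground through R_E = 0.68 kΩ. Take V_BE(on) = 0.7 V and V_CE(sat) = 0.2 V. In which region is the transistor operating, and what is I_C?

saturation; I_C ≈ 8.4 mA

Assume active: I_B = (8.6 − 0.7)/(15 + 201×0.68) = 0.0521 mA, I_C = β·I_B = 10.4 mA.
Then V_CE = 9.9 − 10.4×0.47 − 10.5×0.68 = -2.11 V < 0.2 V — the active assumption fails.
Re-solve with V_CE = 0.2 V. KCL at the emitter: V_E/R_E = (V_BB−0.7−V_E)/R_B + (V_CC−0.2−V_E)/R_C, giving V_E = 5.78 V.
I_C = (V_CC − 0.2 − V_E)/R_C = (9.7 − 5.78)/0.47 = 8.35 mA.
Check: I_B = (7.9 − 5.78)/15 = 0.142 mA, and β·I_B = 28.3 mA > I_C, confirming saturation.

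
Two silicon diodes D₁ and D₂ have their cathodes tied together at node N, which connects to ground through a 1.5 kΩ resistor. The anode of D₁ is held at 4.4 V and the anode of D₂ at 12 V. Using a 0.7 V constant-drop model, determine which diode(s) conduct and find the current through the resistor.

Only D₂ conducts; I_R ≈ 7.5 mA

Assume both conduct. Then node N would need to be at both 4.4−0.7 = 3.7 V and 12−0.7 = 11.3 V, which is impossible.
Assume only D₂ conducts: V_N = 12 − 0.7 = 11.3 V, so I_R = 11.3/1.5 = 7.53 mA.
Check D₁: its anode-to-cathode voltage is 4.4 − 11.3 = -6.9 V < 0.7 V, so it is off. The assumption is consistent.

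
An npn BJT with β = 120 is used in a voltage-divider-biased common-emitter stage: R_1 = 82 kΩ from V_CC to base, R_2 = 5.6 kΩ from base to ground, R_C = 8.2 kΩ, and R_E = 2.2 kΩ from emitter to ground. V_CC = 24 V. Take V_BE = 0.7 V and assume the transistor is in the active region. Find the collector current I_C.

I_C ≈ 0.37 mA

Thevenize the base divider: V_Th = V_CC·R_2/(R_1+R_2) = 24×5.6/87.6 = 1.53 V, R_Th = R_1‖R_2 = 5.24 kΩ.
Base-emitter loop: V_Th = I_B·R_Th + V_BE + (β+1)I_B·R_E, so I_B = (1.53 − 0.7) / (5.24 + 121×2.2) = 0.00307 mA.
I_C = β·I_B = 120×0.00307 = 0.369 mA, and I_E = (β+1)I_B = 0.372 mA.
V_CE = V_CC − I_C·R_C − I_E·R_E = 24 − 0.369×8.2 − 0.372×2.2 = 20.2 V.
V_CE = 20.2 V > 0.2 V confirms active-region operation.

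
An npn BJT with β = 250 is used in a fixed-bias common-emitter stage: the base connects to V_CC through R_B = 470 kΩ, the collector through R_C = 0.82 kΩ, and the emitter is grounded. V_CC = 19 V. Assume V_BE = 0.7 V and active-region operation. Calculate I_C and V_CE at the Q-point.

Base loop: V_CC = I_B·R_B + V_BE, so I_B = (19 − 0.7)/470 kΩ = 0.0389 mA.
In the active region I_C = β·I_B = 250 × 0.0389 = 9.73 mA.
Collector loop: V_CE = V_CC − I_C·R_C = 19 − 9.73×0.82 = 11 V.
Since V_CE = 11 V > V_CE(sat) ≈ 0.2 V, the transistor is in the active region as assumed.

I_C ≈ 9.7 mA, V_CE ≈ 11 V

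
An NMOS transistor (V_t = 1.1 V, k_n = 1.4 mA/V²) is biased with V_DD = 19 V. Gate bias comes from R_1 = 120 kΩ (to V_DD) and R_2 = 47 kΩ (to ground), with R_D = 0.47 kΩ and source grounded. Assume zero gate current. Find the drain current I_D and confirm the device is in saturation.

I_D ≈ 13 mA

V_G = V_DD·R_2/(R_1+R_2) = 19×47/167 = 5.35 V. With the source grounded, V_GS = V_G = 5.35 V.
Assume saturation: I_D = (k_n/2)(V_GS − V_t)² = (1.4/2)×(5.35 − 1.1)² = 0.7×4.25² = 12.6 mA.
V_DS = V_DD − I_D·R_D = 19 − 12.6×0.47 = 13.1 V.
Saturation requires V_DS ≥ V_GS − V_t = 4.25 V; 13.1 ≥ 4.25 ✓.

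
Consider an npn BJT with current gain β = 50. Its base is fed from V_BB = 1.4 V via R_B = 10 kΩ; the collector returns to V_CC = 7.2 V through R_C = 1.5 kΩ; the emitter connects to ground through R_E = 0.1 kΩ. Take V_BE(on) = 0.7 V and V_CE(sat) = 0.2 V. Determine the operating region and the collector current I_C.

active; I_C ≈ 2.3 mA

Assume active. Base-emitter loop: I_B = (V_BB − V_BE)/(R_B + (β+1)R_E) = (1.4 − 0.7)/(10 + 51×0.1) = 0.0464 mA.
I_C = β·I_B = 50×0.0464 = 2.32 mA.
V_CE = V_CC − I_C·R_C − I_E·R_E = 7.2 − 2.32×1.5 − 2.36×0.1 = 3.49 V > V_CE(sat), so the active-region assumption holds.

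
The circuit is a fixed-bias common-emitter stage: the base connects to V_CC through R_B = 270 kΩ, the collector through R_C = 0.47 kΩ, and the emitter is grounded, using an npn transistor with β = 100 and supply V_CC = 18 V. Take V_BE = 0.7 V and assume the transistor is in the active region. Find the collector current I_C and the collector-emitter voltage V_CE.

Base loop: V_CC = I_B·R_B + V_BE, so I_B = (18 − 0.7)/270 kΩ = 0.0641 mA.
In the active region I_C = β·I_B = 100 × 0.0641 = 6.41 mA.
Collector loop: V_CE = V_CC − I_C·R_C = 18 − 6.41×0.47 = 15 V.
Since V_CE = 15 V > V_CE(sat) ≈ 0.2 V, the transistor is in the active region as assumed.

I_C ≈ 6.4 mA, V_CE ≈ 15 V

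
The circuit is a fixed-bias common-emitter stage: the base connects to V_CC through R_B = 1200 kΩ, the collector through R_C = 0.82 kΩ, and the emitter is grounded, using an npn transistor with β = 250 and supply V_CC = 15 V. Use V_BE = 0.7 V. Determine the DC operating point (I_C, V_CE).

Base loop: V_CC = I_B·R_B + V_BE, so I_B = (15 − 0.7)/1200 kΩ = 0.0119 mA.
In the active region I_C = β·I_B = 250 × 0.0119 = 2.98 mA.
Collector loop: V_CE = V_CC − I_C·R_C = 15 − 2.98×0.82 = 12.6 V.
Since V_CE = 12.6 V > V_CE(sat) ≈ 0.2 V, the transistor is in the active region as assumed.

I_C ≈ 3 mA, V_CE ≈ 13 V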